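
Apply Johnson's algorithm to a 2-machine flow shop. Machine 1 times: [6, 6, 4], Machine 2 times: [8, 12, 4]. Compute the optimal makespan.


Apply Johnson's rule:
  Group 1 (a <= b): [(3, 4, 4), (1, 6, 8), (2, 6, 12)]
  Group 2 (a > b): []
Optimal job order: [3, 1, 2]
Schedule:
  Job 3: M1 done at 4, M2 done at 8
  Job 1: M1 done at 10, M2 done at 18
  Job 2: M1 done at 16, M2 done at 30
Makespan = 30

30


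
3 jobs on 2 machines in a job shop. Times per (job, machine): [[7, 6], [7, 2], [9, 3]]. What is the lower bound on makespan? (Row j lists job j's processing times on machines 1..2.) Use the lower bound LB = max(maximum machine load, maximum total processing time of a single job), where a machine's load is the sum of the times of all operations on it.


Machine loads:
  Machine 1: 7 + 7 + 9 = 23
  Machine 2: 6 + 2 + 3 = 11
Max machine load = 23
Job totals:
  Job 1: 13
  Job 2: 9
  Job 3: 12
Max job total = 13
Lower bound = max(23, 13) = 23

23


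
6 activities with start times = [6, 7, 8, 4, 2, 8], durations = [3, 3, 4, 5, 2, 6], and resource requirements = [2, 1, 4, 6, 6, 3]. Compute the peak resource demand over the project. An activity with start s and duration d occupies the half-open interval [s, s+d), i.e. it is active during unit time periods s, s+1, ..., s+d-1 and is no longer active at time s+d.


Each activity i is active on [start_i, start_i + duration_i).
Compute total resource usage per time slot:
  t=0: active resources = [], total = 0
  t=1: active resources = [], total = 0
  t=2: active resources = [6], total = 6
  t=3: active resources = [6], total = 6
  t=4: active resources = [6], total = 6
  t=5: active resources = [6], total = 6
  t=6: active resources = [2, 6], total = 8
  t=7: active resources = [2, 1, 6], total = 9
  t=8: active resources = [2, 1, 4, 6, 3], total = 16
  t=9: active resources = [1, 4, 3], total = 8
  t=10: active resources = [4, 3], total = 7
  t=11: active resources = [4, 3], total = 7
  t=12: active resources = [3], total = 3
  t=13: active resources = [3], total = 3
Peak resource demand = 16

16


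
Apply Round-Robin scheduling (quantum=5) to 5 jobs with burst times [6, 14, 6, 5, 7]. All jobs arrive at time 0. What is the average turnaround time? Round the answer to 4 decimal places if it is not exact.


Time quantum = 5
Execution trace:
  J1 runs 5 units, time = 5
  J2 runs 5 units, time = 10
  J3 runs 5 units, time = 15
  J4 runs 5 units, time = 20
  J5 runs 5 units, time = 25
  J1 runs 1 units, time = 26
  J2 runs 5 units, time = 31
  J3 runs 1 units, time = 32
  J5 runs 2 units, time = 34
  J2 runs 4 units, time = 38
Finish times: [26, 38, 32, 20, 34]
Average turnaround = 150/5 = 30.0

30.0


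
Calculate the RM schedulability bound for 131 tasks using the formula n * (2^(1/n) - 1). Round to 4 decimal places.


Compute 2^(1/131) = 1.0053052230
Subtract 1: 1.0053052230 - 1 = 0.0053052230
Multiply by n: 131 * 0.0053052230 = 0.6949842130
Round to 4 dp: 0.6950

0.6950


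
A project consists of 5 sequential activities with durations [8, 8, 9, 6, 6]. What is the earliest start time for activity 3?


Activity 3 starts after activities 1 through 2 complete.
Predecessor durations: [8, 8]
ES = 8 + 8 = 16

16


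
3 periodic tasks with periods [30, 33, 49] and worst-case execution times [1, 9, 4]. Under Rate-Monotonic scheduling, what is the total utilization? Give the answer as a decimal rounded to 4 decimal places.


Compute individual utilizations (exact fractions):
  Task 1: C/T = 1/30 (approx. 0.0333)
  Task 2: C/T = 9/33 = 3/11 (approx. 0.2727)
  Task 3: C/T = 4/49 (approx. 0.0816)
Total utilization U = 1/30 + 3/11 + 4/49 = 6269/16170
Rounded to 4 decimal places: U = 0.3877
RM (Liu & Layland) bound for 3 tasks = 0.779763; compare with U = 6269/16170 (approx. 0.387693)
U <= bound, so schedulable by RM sufficient condition.

0.3877


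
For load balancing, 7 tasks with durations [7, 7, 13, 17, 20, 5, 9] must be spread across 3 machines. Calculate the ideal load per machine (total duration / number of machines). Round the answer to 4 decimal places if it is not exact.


Total processing time = 7 + 7 + 13 + 17 + 20 + 5 + 9 = 78
Number of machines = 3
Ideal balanced load = 78 / 3 = 26.0

26.0


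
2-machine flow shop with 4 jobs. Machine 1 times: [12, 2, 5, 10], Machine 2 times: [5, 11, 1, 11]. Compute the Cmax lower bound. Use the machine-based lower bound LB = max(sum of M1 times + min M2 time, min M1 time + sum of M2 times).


LB1 = sum(M1 times) + min(M2 times) = 29 + 1 = 30
LB2 = min(M1 times) + sum(M2 times) = 2 + 28 = 30
Lower bound = max(LB1, LB2) = max(30, 30) = 30

30


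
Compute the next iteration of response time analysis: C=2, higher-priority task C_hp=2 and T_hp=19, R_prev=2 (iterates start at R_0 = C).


R_next = C + ceil(R_prev / T_hp) * C_hp
ceil(2 / 19) = ceil(0.1053) = 1
Interference = 1 * 2 = 2
R_next = 2 + 2 = 4

4


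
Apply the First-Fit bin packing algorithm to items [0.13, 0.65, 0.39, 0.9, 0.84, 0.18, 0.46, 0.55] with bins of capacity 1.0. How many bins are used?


Place items sequentially using First-Fit:
  Item 0.13 -> new Bin 1
  Item 0.65 -> Bin 1 (now 0.78)
  Item 0.39 -> new Bin 2
  Item 0.9 -> new Bin 3
  Item 0.84 -> new Bin 4
  Item 0.18 -> Bin 1 (now 0.96)
  Item 0.46 -> Bin 2 (now 0.85)
  Item 0.55 -> new Bin 5
Total bins used = 5

5


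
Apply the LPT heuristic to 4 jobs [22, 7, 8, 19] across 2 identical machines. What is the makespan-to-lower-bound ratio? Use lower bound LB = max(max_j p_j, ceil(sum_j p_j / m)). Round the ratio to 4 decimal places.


LPT order: [22, 19, 8, 7]
Machine loads after assignment: [29, 27]
LPT makespan = 29
Lower bound = max(max_job, ceil(total/2)) = max(22, 28) = 28
Ratio = 29 / 28 = 1.0357

1.0357


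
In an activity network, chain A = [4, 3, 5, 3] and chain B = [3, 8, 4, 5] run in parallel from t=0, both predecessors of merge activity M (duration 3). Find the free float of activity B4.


ES(B4) = sum of predecessors on chain B = 15
EF(B4) = ES + duration = 15 + 5 = 20
Successor of B4 is M. ES(M) = max(sum(A), sum(B)) = max(15, 20) = 20
Free float = ES(successor) - EF(current) = 20 - 20 = 0

0


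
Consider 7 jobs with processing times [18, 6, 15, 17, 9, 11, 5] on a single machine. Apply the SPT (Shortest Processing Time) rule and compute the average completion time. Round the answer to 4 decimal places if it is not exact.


Sort jobs by processing time (SPT order): [5, 6, 9, 11, 15, 17, 18]
Compute completion times sequentially:
  Job 1: processing = 5, completes at 5
  Job 2: processing = 6, completes at 11
  Job 3: processing = 9, completes at 20
  Job 4: processing = 11, completes at 31
  Job 5: processing = 15, completes at 46
  Job 6: processing = 17, completes at 63
  Job 7: processing = 18, completes at 81
Sum of completion times = 257
Average completion time = 257/7 = 36.7143

36.7143


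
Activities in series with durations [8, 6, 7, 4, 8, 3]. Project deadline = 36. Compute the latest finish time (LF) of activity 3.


LF(activity 3) = deadline - sum of successor durations
Successors: activities 4 through 6 with durations [4, 8, 3]
Sum of successor durations = 15
LF = 36 - 15 = 21

21


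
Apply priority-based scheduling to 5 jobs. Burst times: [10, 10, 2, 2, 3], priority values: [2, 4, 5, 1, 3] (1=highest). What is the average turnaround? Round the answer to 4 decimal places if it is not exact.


Sort by priority (ascending = highest first):
Order: [(1, 2), (2, 10), (3, 3), (4, 10), (5, 2)]
Completion times:
  Priority 1, burst=2, C=2
  Priority 2, burst=10, C=12
  Priority 3, burst=3, C=15
  Priority 4, burst=10, C=25
  Priority 5, burst=2, C=27
Average turnaround = 81/5 = 16.2

16.2


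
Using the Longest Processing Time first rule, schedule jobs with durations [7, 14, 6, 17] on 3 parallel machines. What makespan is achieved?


Sort jobs in decreasing order (LPT): [17, 14, 7, 6]
Assign each job to the least loaded machine:
  Machine 1: jobs [17], load = 17
  Machine 2: jobs [14], load = 14
  Machine 3: jobs [7, 6], load = 13
Makespan = max load = 17

17


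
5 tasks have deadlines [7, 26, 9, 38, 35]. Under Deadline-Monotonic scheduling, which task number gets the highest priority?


Sort tasks by relative deadline (ascending):
  Task 1: deadline = 7
  Task 3: deadline = 9
  Task 2: deadline = 26
  Task 5: deadline = 35
  Task 4: deadline = 38
Priority order (highest first): [1, 3, 2, 5, 4]
Highest priority task = 1

1


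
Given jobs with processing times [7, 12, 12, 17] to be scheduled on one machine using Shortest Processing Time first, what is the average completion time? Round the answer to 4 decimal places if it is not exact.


Sort jobs by processing time (SPT order): [7, 12, 12, 17]
Compute completion times sequentially:
  Job 1: processing = 7, completes at 7
  Job 2: processing = 12, completes at 19
  Job 3: processing = 12, completes at 31
  Job 4: processing = 17, completes at 48
Sum of completion times = 105
Average completion time = 105/4 = 26.25

26.25


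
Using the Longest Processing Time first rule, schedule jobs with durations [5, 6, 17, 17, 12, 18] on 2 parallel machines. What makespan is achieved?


Sort jobs in decreasing order (LPT): [18, 17, 17, 12, 6, 5]
Assign each job to the least loaded machine:
  Machine 1: jobs [18, 12, 6], load = 36
  Machine 2: jobs [17, 17, 5], load = 39
Makespan = max load = 39

39


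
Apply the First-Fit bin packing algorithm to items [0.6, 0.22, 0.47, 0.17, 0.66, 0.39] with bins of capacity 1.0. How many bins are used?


Place items sequentially using First-Fit:
  Item 0.6 -> new Bin 1
  Item 0.22 -> Bin 1 (now 0.82)
  Item 0.47 -> new Bin 2
  Item 0.17 -> Bin 1 (now 0.99)
  Item 0.66 -> new Bin 3
  Item 0.39 -> Bin 2 (now 0.86)
Total bins used = 3

3


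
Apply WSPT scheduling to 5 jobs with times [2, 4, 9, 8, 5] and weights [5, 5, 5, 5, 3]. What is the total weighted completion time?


Compute p/w ratios and sort ascending (WSPT): [(2, 5), (4, 5), (8, 5), (5, 3), (9, 5)]
Compute weighted completion times:
  Job (p=2,w=5): C=2, w*C=5*2=10
  Job (p=4,w=5): C=6, w*C=5*6=30
  Job (p=8,w=5): C=14, w*C=5*14=70
  Job (p=5,w=3): C=19, w*C=3*19=57
  Job (p=9,w=5): C=28, w*C=5*28=140
Total weighted completion time = 307

307


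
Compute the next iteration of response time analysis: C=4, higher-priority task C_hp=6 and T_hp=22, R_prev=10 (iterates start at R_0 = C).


R_next = C + ceil(R_prev / T_hp) * C_hp
ceil(10 / 22) = ceil(0.4545) = 1
Interference = 1 * 6 = 6
R_next = 4 + 6 = 10
R_next = R_prev, so the iteration has converged (response time = 10).

10


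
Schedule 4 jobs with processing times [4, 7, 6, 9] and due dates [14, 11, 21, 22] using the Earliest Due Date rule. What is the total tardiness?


Sort by due date (EDD order): [(7, 11), (4, 14), (6, 21), (9, 22)]
Compute completion times and tardiness:
  Job 1: p=7, d=11, C=7, tardiness=max(0,7-11)=0
  Job 2: p=4, d=14, C=11, tardiness=max(0,11-14)=0
  Job 3: p=6, d=21, C=17, tardiness=max(0,17-21)=0
  Job 4: p=9, d=22, C=26, tardiness=max(0,26-22)=4
Total tardiness = 4

4


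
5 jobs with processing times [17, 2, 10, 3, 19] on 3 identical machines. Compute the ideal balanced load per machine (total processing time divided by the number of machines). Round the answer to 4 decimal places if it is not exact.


Total processing time = 17 + 2 + 10 + 3 + 19 = 51
Number of machines = 3
Ideal balanced load = 51 / 3 = 17.0

17.0


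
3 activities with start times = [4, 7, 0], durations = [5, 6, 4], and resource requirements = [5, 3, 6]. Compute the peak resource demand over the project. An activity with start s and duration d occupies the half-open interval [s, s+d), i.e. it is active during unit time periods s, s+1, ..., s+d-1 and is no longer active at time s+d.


Each activity i is active on [start_i, start_i + duration_i).
Compute total resource usage per time slot:
  t=0: active resources = [6], total = 6
  t=1: active resources = [6], total = 6
  t=2: active resources = [6], total = 6
  t=3: active resources = [6], total = 6
  t=4: active resources = [5], total = 5
  t=5: active resources = [5], total = 5
  t=6: active resources = [5], total = 5
  t=7: active resources = [5, 3], total = 8
  t=8: active resources = [5, 3], total = 8
  t=9: active resources = [3], total = 3
  t=10: active resources = [3], total = 3
  t=11: active resources = [3], total = 3
  t=12: active resources = [3], total = 3
Peak resource demand = 8

8


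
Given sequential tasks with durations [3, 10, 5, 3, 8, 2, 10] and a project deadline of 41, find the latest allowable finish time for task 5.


LF(activity 5) = deadline - sum of successor durations
Successors: activities 6 through 7 with durations [2, 10]
Sum of successor durations = 12
LF = 41 - 12 = 29

29


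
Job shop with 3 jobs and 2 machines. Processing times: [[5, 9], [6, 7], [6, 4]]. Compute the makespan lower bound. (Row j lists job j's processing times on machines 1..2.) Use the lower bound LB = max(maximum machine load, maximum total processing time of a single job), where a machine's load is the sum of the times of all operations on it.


Machine loads:
  Machine 1: 5 + 6 + 6 = 17
  Machine 2: 9 + 7 + 4 = 20
Max machine load = 20
Job totals:
  Job 1: 14
  Job 2: 13
  Job 3: 10
Max job total = 14
Lower bound = max(20, 14) = 20

20


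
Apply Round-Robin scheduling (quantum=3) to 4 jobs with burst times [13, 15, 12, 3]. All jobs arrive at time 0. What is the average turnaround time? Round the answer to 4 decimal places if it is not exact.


Time quantum = 3
Execution trace:
  J1 runs 3 units, time = 3
  J2 runs 3 units, time = 6
  J3 runs 3 units, time = 9
  J4 runs 3 units, time = 12
  J1 runs 3 units, time = 15
  J2 runs 3 units, time = 18
  J3 runs 3 units, time = 21
  J1 runs 3 units, time = 24
  J2 runs 3 units, time = 27
  J3 runs 3 units, time = 30
  J1 runs 3 units, time = 33
  J2 runs 3 units, time = 36
  J3 runs 3 units, time = 39
  J1 runs 1 units, time = 40
  J2 runs 3 units, time = 43
Finish times: [40, 43, 39, 12]
Average turnaround = 134/4 = 33.5

33.5


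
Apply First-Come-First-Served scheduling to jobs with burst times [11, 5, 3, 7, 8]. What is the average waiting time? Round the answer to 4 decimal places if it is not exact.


FCFS order (as given): [11, 5, 3, 7, 8]
Waiting times:
  Job 1: wait = 0
  Job 2: wait = 11
  Job 3: wait = 16
  Job 4: wait = 19
  Job 5: wait = 26
Sum of waiting times = 72
Average waiting time = 72/5 = 14.4

14.4


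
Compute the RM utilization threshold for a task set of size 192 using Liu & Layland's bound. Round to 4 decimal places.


Compute 2^(1/192) = 1.0036166660
Subtract 1: 1.0036166660 - 1 = 0.0036166660
Multiply by n: 192 * 0.0036166660 = 0.6943998720
Round to 4 dp: 0.6944

0.6944


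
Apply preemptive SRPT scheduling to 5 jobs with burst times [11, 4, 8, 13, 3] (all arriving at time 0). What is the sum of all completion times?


Since all jobs arrive at t=0, SRPT equals SPT ordering.
SPT order: [3, 4, 8, 11, 13]
Completion times:
  Job 1: p=3, C=3
  Job 2: p=4, C=7
  Job 3: p=8, C=15
  Job 4: p=11, C=26
  Job 5: p=13, C=39
Total completion time = 3 + 7 + 15 + 26 + 39 = 90

90


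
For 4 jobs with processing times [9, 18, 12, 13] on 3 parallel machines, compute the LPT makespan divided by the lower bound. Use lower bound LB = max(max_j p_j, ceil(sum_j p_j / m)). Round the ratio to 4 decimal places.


LPT order: [18, 13, 12, 9]
Machine loads after assignment: [18, 13, 21]
LPT makespan = 21
Lower bound = max(max_job, ceil(total/3)) = max(18, 18) = 18
Ratio = 21 / 18 = 1.1667

1.1667


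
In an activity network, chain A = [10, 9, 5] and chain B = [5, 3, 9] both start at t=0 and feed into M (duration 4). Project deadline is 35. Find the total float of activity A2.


Forward pass: ES(A2) = sum of predecessors on chain A = 10
EF = ES + duration = 10 + 9 = 19
Backward pass: LF(M) = deadline = 35; LS(M) = 35 - 4 = 31
LF(A2) = LS(M) - sum(successors on chain A) = 31 - 5 = 26
LS = LF - duration = 26 - 9 = 17
Total float = LS - ES = 17 - 10 = 7

7


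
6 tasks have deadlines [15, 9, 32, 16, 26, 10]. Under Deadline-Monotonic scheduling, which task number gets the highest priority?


Sort tasks by relative deadline (ascending):
  Task 2: deadline = 9
  Task 6: deadline = 10
  Task 1: deadline = 15
  Task 4: deadline = 16
  Task 5: deadline = 26
  Task 3: deadline = 32
Priority order (highest first): [2, 6, 1, 4, 5, 3]
Highest priority task = 2

2


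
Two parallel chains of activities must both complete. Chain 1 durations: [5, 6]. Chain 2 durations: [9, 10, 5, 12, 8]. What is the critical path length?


Path A total = 5 + 6 = 11
Path B total = 9 + 10 + 5 + 12 + 8 = 44
Critical path = longest path = max(11, 44) = 44

44


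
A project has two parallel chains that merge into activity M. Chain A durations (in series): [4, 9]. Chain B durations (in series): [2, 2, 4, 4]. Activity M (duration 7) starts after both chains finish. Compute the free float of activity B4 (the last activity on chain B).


ES(B4) = sum of predecessors on chain B = 8
EF(B4) = ES + duration = 8 + 4 = 12
Successor of B4 is M. ES(M) = max(sum(A), sum(B)) = max(13, 12) = 13
Free float = ES(successor) - EF(current) = 13 - 12 = 1

1


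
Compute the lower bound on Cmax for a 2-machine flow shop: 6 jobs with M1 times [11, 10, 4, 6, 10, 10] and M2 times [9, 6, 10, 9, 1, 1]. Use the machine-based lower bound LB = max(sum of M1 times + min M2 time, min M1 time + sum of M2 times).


LB1 = sum(M1 times) + min(M2 times) = 51 + 1 = 52
LB2 = min(M1 times) + sum(M2 times) = 4 + 36 = 40
Lower bound = max(LB1, LB2) = max(52, 40) = 52

52


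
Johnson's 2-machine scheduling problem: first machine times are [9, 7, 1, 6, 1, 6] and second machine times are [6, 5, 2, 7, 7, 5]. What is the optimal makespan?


Apply Johnson's rule:
  Group 1 (a <= b): [(3, 1, 2), (5, 1, 7), (4, 6, 7)]
  Group 2 (a > b): [(1, 9, 6), (2, 7, 5), (6, 6, 5)]
Optimal job order: [3, 5, 4, 1, 2, 6]
Schedule:
  Job 3: M1 done at 1, M2 done at 3
  Job 5: M1 done at 2, M2 done at 10
  Job 4: M1 done at 8, M2 done at 17
  Job 1: M1 done at 17, M2 done at 23
  Job 2: M1 done at 24, M2 done at 29
  Job 6: M1 done at 30, M2 done at 35
Makespan = 35

35


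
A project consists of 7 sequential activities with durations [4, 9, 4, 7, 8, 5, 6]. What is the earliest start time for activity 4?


Activity 4 starts after activities 1 through 3 complete.
Predecessor durations: [4, 9, 4]
ES = 4 + 9 + 4 = 17

17


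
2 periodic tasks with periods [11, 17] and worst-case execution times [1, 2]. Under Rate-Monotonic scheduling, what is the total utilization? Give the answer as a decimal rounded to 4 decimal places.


Compute individual utilizations (exact fractions):
  Task 1: C/T = 1/11 (approx. 0.0909)
  Task 2: C/T = 2/17 (approx. 0.1176)
Total utilization U = 1/11 + 2/17 = 39/187
Rounded to 4 decimal places: U = 0.2086
RM (Liu & Layland) bound for 2 tasks = 0.828427; compare with U = 39/187 (approx. 0.208556)
U <= bound, so schedulable by RM sufficient condition.

0.2086


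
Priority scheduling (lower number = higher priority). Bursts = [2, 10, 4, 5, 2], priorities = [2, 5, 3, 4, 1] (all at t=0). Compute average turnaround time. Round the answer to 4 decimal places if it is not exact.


Sort by priority (ascending = highest first):
Order: [(1, 2), (2, 2), (3, 4), (4, 5), (5, 10)]
Completion times:
  Priority 1, burst=2, C=2
  Priority 2, burst=2, C=4
  Priority 3, burst=4, C=8
  Priority 4, burst=5, C=13
  Priority 5, burst=10, C=23
Average turnaround = 50/5 = 10.0

10.0


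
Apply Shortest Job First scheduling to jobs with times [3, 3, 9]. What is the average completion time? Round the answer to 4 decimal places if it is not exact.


SJF order (ascending): [3, 3, 9]
Completion times:
  Job 1: burst=3, C=3
  Job 2: burst=3, C=6
  Job 3: burst=9, C=15
Average completion = 24/3 = 8.0

8.0


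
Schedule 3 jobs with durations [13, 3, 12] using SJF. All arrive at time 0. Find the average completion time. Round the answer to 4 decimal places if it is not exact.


SJF order (ascending): [3, 12, 13]
Completion times:
  Job 1: burst=3, C=3
  Job 2: burst=12, C=15
  Job 3: burst=13, C=28
Average completion = 46/3 = 15.3333

15.3333


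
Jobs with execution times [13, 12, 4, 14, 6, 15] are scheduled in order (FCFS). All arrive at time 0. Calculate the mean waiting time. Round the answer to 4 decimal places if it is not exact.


FCFS order (as given): [13, 12, 4, 14, 6, 15]
Waiting times:
  Job 1: wait = 0
  Job 2: wait = 13
  Job 3: wait = 25
  Job 4: wait = 29
  Job 5: wait = 43
  Job 6: wait = 49
Sum of waiting times = 159
Average waiting time = 159/6 = 26.5

26.5


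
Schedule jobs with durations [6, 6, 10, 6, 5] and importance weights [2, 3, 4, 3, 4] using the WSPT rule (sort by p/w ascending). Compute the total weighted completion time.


Compute p/w ratios and sort ascending (WSPT): [(5, 4), (6, 3), (6, 3), (10, 4), (6, 2)]
Compute weighted completion times:
  Job (p=5,w=4): C=5, w*C=4*5=20
  Job (p=6,w=3): C=11, w*C=3*11=33
  Job (p=6,w=3): C=17, w*C=3*17=51
  Job (p=10,w=4): C=27, w*C=4*27=108
  Job (p=6,w=2): C=33, w*C=2*33=66
Total weighted completion time = 278

278


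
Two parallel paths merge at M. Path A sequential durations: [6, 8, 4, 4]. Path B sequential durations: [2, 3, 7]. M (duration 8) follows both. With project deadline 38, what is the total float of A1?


Forward pass: ES(A1) = sum of predecessors on chain A = 0
EF = ES + duration = 0 + 6 = 6
Backward pass: LF(M) = deadline = 38; LS(M) = 38 - 8 = 30
LF(A1) = LS(M) - sum(successors on chain A) = 30 - 16 = 14
LS = LF - duration = 14 - 6 = 8
Total float = LS - ES = 8 - 0 = 8

8


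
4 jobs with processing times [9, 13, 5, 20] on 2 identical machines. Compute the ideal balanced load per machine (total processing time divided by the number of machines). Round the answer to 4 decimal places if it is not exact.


Total processing time = 9 + 13 + 5 + 20 = 47
Number of machines = 2
Ideal balanced load = 47 / 2 = 23.5

23.5


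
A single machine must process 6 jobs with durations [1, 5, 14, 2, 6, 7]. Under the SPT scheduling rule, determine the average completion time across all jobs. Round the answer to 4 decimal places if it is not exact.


Sort jobs by processing time (SPT order): [1, 2, 5, 6, 7, 14]
Compute completion times sequentially:
  Job 1: processing = 1, completes at 1
  Job 2: processing = 2, completes at 3
  Job 3: processing = 5, completes at 8
  Job 4: processing = 6, completes at 14
  Job 5: processing = 7, completes at 21
  Job 6: processing = 14, completes at 35
Sum of completion times = 82
Average completion time = 82/6 = 13.6667

13.6667


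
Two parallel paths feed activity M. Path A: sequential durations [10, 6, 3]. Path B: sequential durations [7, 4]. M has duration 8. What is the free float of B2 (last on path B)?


ES(B2) = sum of predecessors on chain B = 7
EF(B2) = ES + duration = 7 + 4 = 11
Successor of B2 is M. ES(M) = max(sum(A), sum(B)) = max(19, 11) = 19
Free float = ES(successor) - EF(current) = 19 - 11 = 8

8


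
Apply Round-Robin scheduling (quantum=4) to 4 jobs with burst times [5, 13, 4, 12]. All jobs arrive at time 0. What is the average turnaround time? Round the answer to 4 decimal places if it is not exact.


Time quantum = 4
Execution trace:
  J1 runs 4 units, time = 4
  J2 runs 4 units, time = 8
  J3 runs 4 units, time = 12
  J4 runs 4 units, time = 16
  J1 runs 1 units, time = 17
  J2 runs 4 units, time = 21
  J4 runs 4 units, time = 25
  J2 runs 4 units, time = 29
  J4 runs 4 units, time = 33
  J2 runs 1 units, time = 34
Finish times: [17, 34, 12, 33]
Average turnaround = 96/4 = 24.0

24.0


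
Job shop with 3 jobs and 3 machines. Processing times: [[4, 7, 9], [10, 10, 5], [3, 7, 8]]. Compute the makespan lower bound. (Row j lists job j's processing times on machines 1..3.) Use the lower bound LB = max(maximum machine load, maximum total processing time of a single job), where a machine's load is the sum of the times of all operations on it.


Machine loads:
  Machine 1: 4 + 10 + 3 = 17
  Machine 2: 7 + 10 + 7 = 24
  Machine 3: 9 + 5 + 8 = 22
Max machine load = 24
Job totals:
  Job 1: 20
  Job 2: 25
  Job 3: 18
Max job total = 25
Lower bound = max(24, 25) = 25

25


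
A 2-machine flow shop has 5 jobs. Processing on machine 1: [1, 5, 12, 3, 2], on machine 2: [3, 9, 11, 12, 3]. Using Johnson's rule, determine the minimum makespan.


Apply Johnson's rule:
  Group 1 (a <= b): [(1, 1, 3), (5, 2, 3), (4, 3, 12), (2, 5, 9)]
  Group 2 (a > b): [(3, 12, 11)]
Optimal job order: [1, 5, 4, 2, 3]
Schedule:
  Job 1: M1 done at 1, M2 done at 4
  Job 5: M1 done at 3, M2 done at 7
  Job 4: M1 done at 6, M2 done at 19
  Job 2: M1 done at 11, M2 done at 28
  Job 3: M1 done at 23, M2 done at 39
Makespan = 39

39


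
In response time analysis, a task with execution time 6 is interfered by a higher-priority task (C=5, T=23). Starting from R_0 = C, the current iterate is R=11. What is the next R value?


R_next = C + ceil(R_prev / T_hp) * C_hp
ceil(11 / 23) = ceil(0.4783) = 1
Interference = 1 * 5 = 5
R_next = 6 + 5 = 11
R_next = R_prev, so the iteration has converged (response time = 11).

11


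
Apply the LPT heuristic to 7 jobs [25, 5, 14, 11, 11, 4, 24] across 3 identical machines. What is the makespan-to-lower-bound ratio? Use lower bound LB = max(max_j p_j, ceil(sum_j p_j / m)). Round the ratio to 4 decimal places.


LPT order: [25, 24, 14, 11, 11, 5, 4]
Machine loads after assignment: [30, 35, 29]
LPT makespan = 35
Lower bound = max(max_job, ceil(total/3)) = max(25, 32) = 32
Ratio = 35 / 32 = 1.0938

1.0938


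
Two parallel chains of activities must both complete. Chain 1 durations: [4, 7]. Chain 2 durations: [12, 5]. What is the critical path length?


Path A total = 4 + 7 = 11
Path B total = 12 + 5 = 17
Critical path = longest path = max(11, 17) = 17

17


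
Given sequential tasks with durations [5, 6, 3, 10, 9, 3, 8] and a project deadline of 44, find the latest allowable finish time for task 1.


LF(activity 1) = deadline - sum of successor durations
Successors: activities 2 through 7 with durations [6, 3, 10, 9, 3, 8]
Sum of successor durations = 39
LF = 44 - 39 = 5

5


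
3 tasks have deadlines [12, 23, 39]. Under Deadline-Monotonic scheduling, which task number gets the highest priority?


Sort tasks by relative deadline (ascending):
  Task 1: deadline = 12
  Task 2: deadline = 23
  Task 3: deadline = 39
Priority order (highest first): [1, 2, 3]
Highest priority task = 1

1


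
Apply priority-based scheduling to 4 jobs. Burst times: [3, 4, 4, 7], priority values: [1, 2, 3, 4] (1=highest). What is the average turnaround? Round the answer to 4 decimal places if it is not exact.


Sort by priority (ascending = highest first):
Order: [(1, 3), (2, 4), (3, 4), (4, 7)]
Completion times:
  Priority 1, burst=3, C=3
  Priority 2, burst=4, C=7
  Priority 3, burst=4, C=11
  Priority 4, burst=7, C=18
Average turnaround = 39/4 = 9.75

9.75


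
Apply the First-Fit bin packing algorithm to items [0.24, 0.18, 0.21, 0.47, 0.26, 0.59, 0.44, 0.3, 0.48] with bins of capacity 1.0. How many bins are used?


Place items sequentially using First-Fit:
  Item 0.24 -> new Bin 1
  Item 0.18 -> Bin 1 (now 0.42)
  Item 0.21 -> Bin 1 (now 0.63)
  Item 0.47 -> new Bin 2
  Item 0.26 -> Bin 1 (now 0.89)
  Item 0.59 -> new Bin 3
  Item 0.44 -> Bin 2 (now 0.91)
  Item 0.3 -> Bin 3 (now 0.89)
  Item 0.48 -> new Bin 4
Total bins used = 4

4


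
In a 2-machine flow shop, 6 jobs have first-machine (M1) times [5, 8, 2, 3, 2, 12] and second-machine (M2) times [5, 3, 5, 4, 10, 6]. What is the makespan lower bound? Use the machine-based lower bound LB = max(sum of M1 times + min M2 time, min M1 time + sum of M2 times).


LB1 = sum(M1 times) + min(M2 times) = 32 + 3 = 35
LB2 = min(M1 times) + sum(M2 times) = 2 + 33 = 35
Lower bound = max(LB1, LB2) = max(35, 35) = 35

35


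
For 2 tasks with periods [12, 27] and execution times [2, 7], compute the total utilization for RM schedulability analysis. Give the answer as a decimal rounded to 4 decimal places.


Compute individual utilizations (exact fractions):
  Task 1: C/T = 2/12 = 1/6 (approx. 0.1667)
  Task 2: C/T = 7/27 (approx. 0.2593)
Total utilization U = 1/6 + 7/27 = 23/54
Rounded to 4 decimal places: U = 0.4259
RM (Liu & Layland) bound for 2 tasks = 0.828427; compare with U = 23/54 (approx. 0.425926)
U <= bound, so schedulable by RM sufficient condition.

0.4259


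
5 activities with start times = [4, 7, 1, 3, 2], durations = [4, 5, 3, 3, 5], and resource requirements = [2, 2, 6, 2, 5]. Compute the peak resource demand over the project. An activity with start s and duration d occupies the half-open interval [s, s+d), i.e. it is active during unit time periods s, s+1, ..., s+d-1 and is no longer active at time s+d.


Each activity i is active on [start_i, start_i + duration_i).
Compute total resource usage per time slot:
  t=0: active resources = [], total = 0
  t=1: active resources = [6], total = 6
  t=2: active resources = [6, 5], total = 11
  t=3: active resources = [6, 2, 5], total = 13
  t=4: active resources = [2, 2, 5], total = 9
  t=5: active resources = [2, 2, 5], total = 9
  t=6: active resources = [2, 5], total = 7
  t=7: active resources = [2, 2], total = 4
  t=8: active resources = [2], total = 2
  t=9: active resources = [2], total = 2
  t=10: active resources = [2], total = 2
  t=11: active resources = [2], total = 2
Peak resource demand = 13

13


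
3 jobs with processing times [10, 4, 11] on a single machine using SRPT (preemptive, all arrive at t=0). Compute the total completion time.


Since all jobs arrive at t=0, SRPT equals SPT ordering.
SPT order: [4, 10, 11]
Completion times:
  Job 1: p=4, C=4
  Job 2: p=10, C=14
  Job 3: p=11, C=25
Total completion time = 4 + 14 + 25 = 43

43


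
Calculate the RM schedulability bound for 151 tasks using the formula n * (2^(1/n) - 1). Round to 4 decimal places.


Compute 2^(1/151) = 1.0046009306
Subtract 1: 1.0046009306 - 1 = 0.0046009306
Multiply by n: 151 * 0.0046009306 = 0.6947405206
Round to 4 dp: 0.6947

0.6947


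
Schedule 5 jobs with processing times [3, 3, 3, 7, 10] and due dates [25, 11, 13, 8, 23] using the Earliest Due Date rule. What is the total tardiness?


Sort by due date (EDD order): [(7, 8), (3, 11), (3, 13), (10, 23), (3, 25)]
Compute completion times and tardiness:
  Job 1: p=7, d=8, C=7, tardiness=max(0,7-8)=0
  Job 2: p=3, d=11, C=10, tardiness=max(0,10-11)=0
  Job 3: p=3, d=13, C=13, tardiness=max(0,13-13)=0
  Job 4: p=10, d=23, C=23, tardiness=max(0,23-23)=0
  Job 5: p=3, d=25, C=26, tardiness=max(0,26-25)=1
Total tardiness = 1

1


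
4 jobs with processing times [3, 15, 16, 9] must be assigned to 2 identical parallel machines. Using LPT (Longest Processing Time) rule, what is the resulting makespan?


Sort jobs in decreasing order (LPT): [16, 15, 9, 3]
Assign each job to the least loaded machine:
  Machine 1: jobs [16, 3], load = 19
  Machine 2: jobs [15, 9], load = 24
Makespan = max load = 24

24


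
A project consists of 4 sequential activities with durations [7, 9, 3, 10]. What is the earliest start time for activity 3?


Activity 3 starts after activities 1 through 2 complete.
Predecessor durations: [7, 9]
ES = 7 + 9 = 16

16


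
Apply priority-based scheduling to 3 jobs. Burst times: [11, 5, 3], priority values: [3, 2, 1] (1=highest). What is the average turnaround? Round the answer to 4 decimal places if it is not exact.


Sort by priority (ascending = highest first):
Order: [(1, 3), (2, 5), (3, 11)]
Completion times:
  Priority 1, burst=3, C=3
  Priority 2, burst=5, C=8
  Priority 3, burst=11, C=19
Average turnaround = 30/3 = 10.0

10.0


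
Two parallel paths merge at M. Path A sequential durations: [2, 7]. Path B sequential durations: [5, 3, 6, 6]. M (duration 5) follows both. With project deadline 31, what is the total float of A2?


Forward pass: ES(A2) = sum of predecessors on chain A = 2
EF = ES + duration = 2 + 7 = 9
Backward pass: LF(M) = deadline = 31; LS(M) = 31 - 5 = 26
LF(A2) = LS(M) - sum(successors on chain A) = 26 - 0 = 26
LS = LF - duration = 26 - 7 = 19
Total float = LS - ES = 19 - 2 = 17

17


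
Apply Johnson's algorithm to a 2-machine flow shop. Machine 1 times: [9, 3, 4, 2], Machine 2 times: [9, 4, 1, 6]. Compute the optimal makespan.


Apply Johnson's rule:
  Group 1 (a <= b): [(4, 2, 6), (2, 3, 4), (1, 9, 9)]
  Group 2 (a > b): [(3, 4, 1)]
Optimal job order: [4, 2, 1, 3]
Schedule:
  Job 4: M1 done at 2, M2 done at 8
  Job 2: M1 done at 5, M2 done at 12
  Job 1: M1 done at 14, M2 done at 23
  Job 3: M1 done at 18, M2 done at 24
Makespan = 24

24


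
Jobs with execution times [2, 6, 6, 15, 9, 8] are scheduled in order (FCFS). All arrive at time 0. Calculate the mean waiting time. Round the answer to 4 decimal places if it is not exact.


FCFS order (as given): [2, 6, 6, 15, 9, 8]
Waiting times:
  Job 1: wait = 0
  Job 2: wait = 2
  Job 3: wait = 8
  Job 4: wait = 14
  Job 5: wait = 29
  Job 6: wait = 38
Sum of waiting times = 91
Average waiting time = 91/6 = 15.1667

15.1667


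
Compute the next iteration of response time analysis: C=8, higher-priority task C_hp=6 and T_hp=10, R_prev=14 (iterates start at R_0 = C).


R_next = C + ceil(R_prev / T_hp) * C_hp
ceil(14 / 10) = ceil(1.4) = 2
Interference = 2 * 6 = 12
R_next = 8 + 12 = 20

20


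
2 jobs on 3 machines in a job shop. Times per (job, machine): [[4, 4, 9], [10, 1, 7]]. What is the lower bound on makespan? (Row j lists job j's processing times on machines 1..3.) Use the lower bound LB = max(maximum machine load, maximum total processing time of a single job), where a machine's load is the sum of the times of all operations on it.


Machine loads:
  Machine 1: 4 + 10 = 14
  Machine 2: 4 + 1 = 5
  Machine 3: 9 + 7 = 16
Max machine load = 16
Job totals:
  Job 1: 17
  Job 2: 18
Max job total = 18
Lower bound = max(16, 18) = 18

18


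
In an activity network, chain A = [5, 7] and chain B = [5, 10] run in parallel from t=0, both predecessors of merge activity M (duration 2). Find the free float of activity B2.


ES(B2) = sum of predecessors on chain B = 5
EF(B2) = ES + duration = 5 + 10 = 15
Successor of B2 is M. ES(M) = max(sum(A), sum(B)) = max(12, 15) = 15
Free float = ES(successor) - EF(current) = 15 - 15 = 0

0


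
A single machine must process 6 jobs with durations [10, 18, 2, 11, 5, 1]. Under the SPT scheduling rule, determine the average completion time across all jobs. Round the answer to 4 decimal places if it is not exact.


Sort jobs by processing time (SPT order): [1, 2, 5, 10, 11, 18]
Compute completion times sequentially:
  Job 1: processing = 1, completes at 1
  Job 2: processing = 2, completes at 3
  Job 3: processing = 5, completes at 8
  Job 4: processing = 10, completes at 18
  Job 5: processing = 11, completes at 29
  Job 6: processing = 18, completes at 47
Sum of completion times = 106
Average completion time = 106/6 = 17.6667

17.6667


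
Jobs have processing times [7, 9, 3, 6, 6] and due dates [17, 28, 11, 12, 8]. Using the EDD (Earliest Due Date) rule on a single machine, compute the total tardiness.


Sort by due date (EDD order): [(6, 8), (3, 11), (6, 12), (7, 17), (9, 28)]
Compute completion times and tardiness:
  Job 1: p=6, d=8, C=6, tardiness=max(0,6-8)=0
  Job 2: p=3, d=11, C=9, tardiness=max(0,9-11)=0
  Job 3: p=6, d=12, C=15, tardiness=max(0,15-12)=3
  Job 4: p=7, d=17, C=22, tardiness=max(0,22-17)=5
  Job 5: p=9, d=28, C=31, tardiness=max(0,31-28)=3
Total tardiness = 11

11


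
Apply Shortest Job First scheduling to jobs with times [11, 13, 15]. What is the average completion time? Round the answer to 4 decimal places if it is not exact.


SJF order (ascending): [11, 13, 15]
Completion times:
  Job 1: burst=11, C=11
  Job 2: burst=13, C=24
  Job 3: burst=15, C=39
Average completion = 74/3 = 24.6667

24.6667


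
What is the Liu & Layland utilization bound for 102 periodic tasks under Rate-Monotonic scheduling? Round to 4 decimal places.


Compute 2^(1/102) = 1.0068187028
Subtract 1: 1.0068187028 - 1 = 0.0068187028
Multiply by n: 102 * 0.0068187028 = 0.6955076856
Round to 4 dp: 0.6955

0.6955


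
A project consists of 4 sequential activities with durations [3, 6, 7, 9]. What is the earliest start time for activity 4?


Activity 4 starts after activities 1 through 3 complete.
Predecessor durations: [3, 6, 7]
ES = 3 + 6 + 7 = 16

16


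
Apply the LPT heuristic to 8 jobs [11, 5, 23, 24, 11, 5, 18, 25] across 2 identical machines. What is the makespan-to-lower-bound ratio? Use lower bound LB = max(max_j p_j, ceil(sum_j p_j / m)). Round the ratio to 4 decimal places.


LPT order: [25, 24, 23, 18, 11, 11, 5, 5]
Machine loads after assignment: [59, 63]
LPT makespan = 63
Lower bound = max(max_job, ceil(total/2)) = max(25, 61) = 61
Ratio = 63 / 61 = 1.0328

1.0328


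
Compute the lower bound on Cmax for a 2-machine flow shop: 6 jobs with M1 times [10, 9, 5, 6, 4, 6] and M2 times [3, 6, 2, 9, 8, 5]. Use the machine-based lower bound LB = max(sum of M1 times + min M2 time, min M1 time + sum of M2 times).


LB1 = sum(M1 times) + min(M2 times) = 40 + 2 = 42
LB2 = min(M1 times) + sum(M2 times) = 4 + 33 = 37
Lower bound = max(LB1, LB2) = max(42, 37) = 42

42


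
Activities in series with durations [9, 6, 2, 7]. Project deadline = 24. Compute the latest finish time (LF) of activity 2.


LF(activity 2) = deadline - sum of successor durations
Successors: activities 3 through 4 with durations [2, 7]
Sum of successor durations = 9
LF = 24 - 9 = 15

15


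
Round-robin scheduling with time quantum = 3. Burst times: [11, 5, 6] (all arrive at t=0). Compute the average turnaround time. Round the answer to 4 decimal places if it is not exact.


Time quantum = 3
Execution trace:
  J1 runs 3 units, time = 3
  J2 runs 3 units, time = 6
  J3 runs 3 units, time = 9
  J1 runs 3 units, time = 12
  J2 runs 2 units, time = 14
  J3 runs 3 units, time = 17
  J1 runs 3 units, time = 20
  J1 runs 2 units, time = 22
Finish times: [22, 14, 17]
Average turnaround = 53/3 = 17.6667

17.6667


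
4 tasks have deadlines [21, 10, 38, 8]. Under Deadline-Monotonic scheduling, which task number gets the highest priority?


Sort tasks by relative deadline (ascending):
  Task 4: deadline = 8
  Task 2: deadline = 10
  Task 1: deadline = 21
  Task 3: deadline = 38
Priority order (highest first): [4, 2, 1, 3]
Highest priority task = 4

4


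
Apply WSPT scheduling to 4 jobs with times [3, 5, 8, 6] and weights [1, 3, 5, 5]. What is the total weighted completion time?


Compute p/w ratios and sort ascending (WSPT): [(6, 5), (8, 5), (5, 3), (3, 1)]
Compute weighted completion times:
  Job (p=6,w=5): C=6, w*C=5*6=30
  Job (p=8,w=5): C=14, w*C=5*14=70
  Job (p=5,w=3): C=19, w*C=3*19=57
  Job (p=3,w=1): C=22, w*C=1*22=22
Total weighted completion time = 179

179


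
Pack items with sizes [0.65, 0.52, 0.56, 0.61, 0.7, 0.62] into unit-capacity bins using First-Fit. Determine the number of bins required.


Place items sequentially using First-Fit:
  Item 0.65 -> new Bin 1
  Item 0.52 -> new Bin 2
  Item 0.56 -> new Bin 3
  Item 0.61 -> new Bin 4
  Item 0.7 -> new Bin 5
  Item 0.62 -> new Bin 6
Total bins used = 6

6


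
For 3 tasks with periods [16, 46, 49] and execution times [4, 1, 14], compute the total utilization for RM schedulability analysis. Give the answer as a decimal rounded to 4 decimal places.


Compute individual utilizations (exact fractions):
  Task 1: C/T = 4/16 = 1/4 (approx. 0.25)
  Task 2: C/T = 1/46 (approx. 0.0217)
  Task 3: C/T = 14/49 = 2/7 (approx. 0.2857)
Total utilization U = 1/4 + 1/46 + 2/7 = 359/644
Rounded to 4 decimal places: U = 0.5575
RM (Liu & Layland) bound for 3 tasks = 0.779763; compare with U = 359/644 (approx. 0.557453)
U <= bound, so schedulable by RM sufficient condition.

0.5575


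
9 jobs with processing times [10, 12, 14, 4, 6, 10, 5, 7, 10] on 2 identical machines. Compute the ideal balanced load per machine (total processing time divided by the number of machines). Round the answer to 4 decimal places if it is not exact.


Total processing time = 10 + 12 + 14 + 4 + 6 + 10 + 5 + 7 + 10 = 78
Number of machines = 2
Ideal balanced load = 78 / 2 = 39.0

39.0
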